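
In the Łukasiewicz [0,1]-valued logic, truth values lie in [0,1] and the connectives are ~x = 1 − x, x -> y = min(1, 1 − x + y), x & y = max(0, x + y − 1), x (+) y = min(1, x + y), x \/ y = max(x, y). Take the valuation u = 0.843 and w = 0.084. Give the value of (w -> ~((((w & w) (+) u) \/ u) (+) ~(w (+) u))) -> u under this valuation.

0.843

w & w = max(0, 0.084 + 0.084 − 1) = max(0, -0.832) = 0.000
(w & w) (+) u = min(1, 0.000 + 0.843) = min(1, 0.843) = 0.843
((w & w) (+) u) \/ u = max(0.843, 0.843) = 0.843
w (+) u = min(1, 0.084 + 0.843) = min(1, 0.927) = 0.927
~(w (+) u) = 1 − 0.927 = 0.073
(((w & w) (+) u) \/ u) (+) ~(w (+) u) = min(1, 0.843 + 0.073) = min(1, 0.916) = 0.916
~((((w & w) (+) u) \/ u) (+) ~(w (+) u)) = 1 − 0.916 = 0.084
w -> ~((((w & w) (+) u) \/ u) (+) ~(w (+) u)) = min(1, 1 − 0.084 + 0.084) = min(1, 1.000) = 1.000
(w -> ~((((w & w) (+) u) \/ u) (+) ~(w (+) u))) -> u = min(1, 1 − 1.000 + 0.843) = min(1, 0.843) = 0.843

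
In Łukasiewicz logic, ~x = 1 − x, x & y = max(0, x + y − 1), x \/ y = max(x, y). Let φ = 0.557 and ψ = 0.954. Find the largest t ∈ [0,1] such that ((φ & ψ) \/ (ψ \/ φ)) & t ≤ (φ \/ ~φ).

φ & ψ = max(0, 0.557 + 0.954 − 1) = max(0, 0.511) = 0.511
ψ \/ φ = max(0.954, 0.557) = 0.954
(φ & ψ) \/ (ψ \/ φ) = max(0.511, 0.954) = 0.954
So the left factor is (φ & ψ) \/ (ψ \/ φ) = 0.954.
~φ = 1 − 0.557 = 0.443
φ \/ ~φ = max(0.557, 0.443) = 0.557
So the right-hand bound is φ \/ ~φ = 0.557.
The residuum of the Łukasiewicz t-norm gives the supremum: min(1, 1 − 0.954 + 0.557).
1 − 0.954 + 0.557 = 0.603, so t = min(1, 0.603) = 0.603.
Check: 0.954 & 0.603 = max(0, 0.557) = 0.557 ≤ 0.557.

0.603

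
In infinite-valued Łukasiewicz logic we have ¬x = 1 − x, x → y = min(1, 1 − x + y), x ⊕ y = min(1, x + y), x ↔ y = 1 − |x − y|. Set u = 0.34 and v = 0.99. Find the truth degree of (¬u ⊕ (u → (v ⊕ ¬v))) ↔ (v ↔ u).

0.35

¬u = 1 − 0.34 = 0.66
¬v = 1 − 0.99 = 0.01
v ⊕ ¬v = min(1, 0.99 + 0.01) = min(1, 1.00) = 1.00
u → (v ⊕ ¬v) = min(1, 1 − 0.34 + 1.00) = min(1, 1.66) = 1.00
¬u ⊕ (u → (v ⊕ ¬v)) = min(1, 0.66 + 1.00) = min(1, 1.66) = 1.00
v ↔ u = 1 − |0.99 − 0.34| = 1 − 0.65 = 0.35
(¬u ⊕ (u → (v ⊕ ¬v))) ↔ (v ↔ u) = 1 − |1.00 − 0.35| = 1 − 0.65 = 0.35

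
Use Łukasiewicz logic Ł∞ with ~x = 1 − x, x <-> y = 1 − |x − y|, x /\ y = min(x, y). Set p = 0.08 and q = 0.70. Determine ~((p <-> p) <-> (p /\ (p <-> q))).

p <-> p = 1 − |0.08 − 0.08| = 1 − 0.00 = 1.00
p <-> q = 1 − |0.08 − 0.70| = 1 − 0.62 = 0.38
p /\ (p <-> q) = min(0.08, 0.38) = 0.08
(p <-> p) <-> (p /\ (p <-> q)) = 1 − |1.00 − 0.08| = 1 − 0.92 = 0.08
~((p <-> p) <-> (p /\ (p <-> q))) = 1 − 0.08 = 0.92

0.92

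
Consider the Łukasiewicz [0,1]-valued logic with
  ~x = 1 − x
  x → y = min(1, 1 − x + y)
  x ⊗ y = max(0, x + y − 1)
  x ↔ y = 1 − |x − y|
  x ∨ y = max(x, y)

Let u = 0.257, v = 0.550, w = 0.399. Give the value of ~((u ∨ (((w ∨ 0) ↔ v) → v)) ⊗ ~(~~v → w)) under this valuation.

1.000

w ∨ 0 = max(0.399, 0.000) = 0.399
(w ∨ 0) ↔ v = 1 − |0.399 − 0.550| = 1 − 0.151 = 0.849
((w ∨ 0) ↔ v) → v = min(1, 1 − 0.849 + 0.550) = min(1, 0.701) = 0.701
u ∨ (((w ∨ 0) ↔ v) → v) = max(0.257, 0.701) = 0.701
~v = 1 − 0.550 = 0.450
~~v = 1 − 0.450 = 0.550
~~v → w = min(1, 1 − 0.550 + 0.399) = min(1, 0.849) = 0.849
~(~~v → w) = 1 − 0.849 = 0.151
(u ∨ (((w ∨ 0) ↔ v) → v)) ⊗ ~(~~v → w) = max(0, 0.701 + 0.151 − 1) = max(0, -0.148) = 0.000
~((u ∨ (((w ∨ 0) ↔ v) → v)) ⊗ ~(~~v → w)) = 1 − 0.000 = 1.000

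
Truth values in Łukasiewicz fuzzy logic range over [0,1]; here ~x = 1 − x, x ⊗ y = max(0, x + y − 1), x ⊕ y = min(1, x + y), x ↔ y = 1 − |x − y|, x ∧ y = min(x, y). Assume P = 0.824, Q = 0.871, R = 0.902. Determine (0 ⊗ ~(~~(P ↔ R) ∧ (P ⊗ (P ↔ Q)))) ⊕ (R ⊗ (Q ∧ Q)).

0.773

P ↔ R = 1 − |0.824 − 0.902| = 1 − 0.078 = 0.922
~(P ↔ R) = 1 − 0.922 = 0.078
~~(P ↔ R) = 1 − 0.078 = 0.922
P ↔ Q = 1 − |0.824 − 0.871| = 1 − 0.047 = 0.953
P ⊗ (P ↔ Q) = max(0, 0.824 + 0.953 − 1) = max(0, 0.777) = 0.777
~~(P ↔ R) ∧ (P ⊗ (P ↔ Q)) = min(0.922, 0.777) = 0.777
~(~~(P ↔ R) ∧ (P ⊗ (P ↔ Q))) = 1 − 0.777 = 0.223
0 ⊗ ~(~~(P ↔ R) ∧ (P ⊗ (P ↔ Q))) = max(0, 0.000 + 0.223 − 1) = max(0, -0.777) = 0.000
Q ∧ Q = min(0.871, 0.871) = 0.871
R ⊗ (Q ∧ Q) = max(0, 0.902 + 0.871 − 1) = max(0, 0.773) = 0.773
(0 ⊗ ~(~~(P ↔ R) ∧ (P ⊗ (P ↔ Q)))) ⊕ (R ⊗ (Q ∧ Q)) = min(1, 0.000 + 0.773) = min(1, 0.773) = 0.773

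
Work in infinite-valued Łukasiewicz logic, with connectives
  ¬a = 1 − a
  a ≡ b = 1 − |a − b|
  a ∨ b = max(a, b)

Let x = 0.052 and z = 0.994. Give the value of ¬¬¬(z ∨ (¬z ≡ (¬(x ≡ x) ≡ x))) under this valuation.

0.006

¬z = 1 − 0.994 = 0.006
x ≡ x = 1 − |0.052 − 0.052| = 1 − 0.000 = 1.000
¬(x ≡ x) = 1 − 1.000 = 0.000
¬(x ≡ x) ≡ x = 1 − |0.000 − 0.052| = 1 − 0.052 = 0.948
¬z ≡ (¬(x ≡ x) ≡ x) = 1 − |0.006 − 0.948| = 1 − 0.942 = 0.058
z ∨ (¬z ≡ (¬(x ≡ x) ≡ x)) = max(0.994, 0.058) = 0.994
¬(z ∨ (¬z ≡ (¬(x ≡ x) ≡ x))) = 1 − 0.994 = 0.006
¬¬(z ∨ (¬z ≡ (¬(x ≡ x) ≡ x))) = 1 − 0.006 = 0.994
¬¬¬(z ∨ (¬z ≡ (¬(x ≡ x) ≡ x))) = 1 − 0.994 = 0.006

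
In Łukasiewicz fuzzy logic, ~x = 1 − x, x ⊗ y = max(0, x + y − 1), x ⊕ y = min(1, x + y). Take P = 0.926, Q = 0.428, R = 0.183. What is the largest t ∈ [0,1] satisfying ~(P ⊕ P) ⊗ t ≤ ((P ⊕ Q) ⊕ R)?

P ⊕ P = min(1, 0.926 + 0.926) = min(1, 1.852) = 1.000
~(P ⊕ P) = 1 − 1.000 = 0.000
So the left factor is ~(P ⊕ P) = 0.000.
P ⊕ Q = min(1, 0.926 + 0.428) = min(1, 1.354) = 1.000
(P ⊕ Q) ⊕ R = min(1, 1.000 + 0.183) = min(1, 1.183) = 1.000
So the right-hand bound is (P ⊕ Q) ⊕ R = 1.000.
The residuum of the Łukasiewicz t-norm gives the supremum: min(1, 1 − 0.000 + 1.000).
1 − 0.000 + 1.000 = 2.000, so t = min(1, 2.000) = 1.000.
Check: 0.000 ⊗ 1.000 = max(0, 0.000) = 0.000 ≤ 1.000.

1.000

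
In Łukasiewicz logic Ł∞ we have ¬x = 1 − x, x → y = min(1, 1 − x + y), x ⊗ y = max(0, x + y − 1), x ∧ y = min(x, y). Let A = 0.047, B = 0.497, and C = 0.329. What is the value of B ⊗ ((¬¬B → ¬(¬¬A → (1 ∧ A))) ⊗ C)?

0.000

¬B = 1 − 0.497 = 0.503
¬¬B = 1 − 0.503 = 0.497
¬A = 1 − 0.047 = 0.953
¬¬A = 1 − 0.953 = 0.047
1 ∧ A = min(1.000, 0.047) = 0.047
¬¬A → (1 ∧ A) = min(1, 1 − 0.047 + 0.047) = min(1, 1.000) = 1.000
¬(¬¬A → (1 ∧ A)) = 1 − 1.000 = 0.000
¬¬B → ¬(¬¬A → (1 ∧ A)) = min(1, 1 − 0.497 + 0.000) = min(1, 0.503) = 0.503
(¬¬B → ¬(¬¬A → (1 ∧ A))) ⊗ C = max(0, 0.503 + 0.329 − 1) = max(0, -0.168) = 0.000
B ⊗ ((¬¬B → ¬(¬¬A → (1 ∧ A))) ⊗ C) = max(0, 0.497 + 0.000 − 1) = max(0, -0.503) = 0.000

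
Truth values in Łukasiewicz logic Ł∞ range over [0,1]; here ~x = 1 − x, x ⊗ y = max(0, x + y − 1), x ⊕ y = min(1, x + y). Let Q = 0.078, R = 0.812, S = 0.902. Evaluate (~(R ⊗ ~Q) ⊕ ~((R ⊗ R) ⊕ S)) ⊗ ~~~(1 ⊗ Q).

0.188

~Q = 1 − 0.078 = 0.922
R ⊗ ~Q = max(0, 0.812 + 0.922 − 1) = max(0, 0.734) = 0.734
~(R ⊗ ~Q) = 1 − 0.734 = 0.266
R ⊗ R = max(0, 0.812 + 0.812 − 1) = max(0, 0.624) = 0.624
(R ⊗ R) ⊕ S = min(1, 0.624 + 0.902) = min(1, 1.526) = 1.000
~((R ⊗ R) ⊕ S) = 1 − 1.000 = 0.000
~(R ⊗ ~Q) ⊕ ~((R ⊗ R) ⊕ S) = min(1, 0.266 + 0.000) = min(1, 0.266) = 0.266
1 ⊗ Q = max(0, 1.000 + 0.078 − 1) = max(0, 0.078) = 0.078
~(1 ⊗ Q) = 1 − 0.078 = 0.922
~~(1 ⊗ Q) = 1 − 0.922 = 0.078
~~~(1 ⊗ Q) = 1 − 0.078 = 0.922
(~(R ⊗ ~Q) ⊕ ~((R ⊗ R) ⊕ S)) ⊗ ~~~(1 ⊗ Q) = max(0, 0.266 + 0.922 − 1) = max(0, 0.188) = 0.188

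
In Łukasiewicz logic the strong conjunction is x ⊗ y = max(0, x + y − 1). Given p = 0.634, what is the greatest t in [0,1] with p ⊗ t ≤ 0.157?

The residuum of the Łukasiewicz t-norm gives the supremum: min(1, 1 − 0.634 + 0.157).
1 − 0.634 + 0.157 = 0.523, so t = min(1, 0.523) = 0.523.
Check: 0.634 ⊗ 0.523 = max(0, 0.157) = 0.157 ≤ 0.157.

0.523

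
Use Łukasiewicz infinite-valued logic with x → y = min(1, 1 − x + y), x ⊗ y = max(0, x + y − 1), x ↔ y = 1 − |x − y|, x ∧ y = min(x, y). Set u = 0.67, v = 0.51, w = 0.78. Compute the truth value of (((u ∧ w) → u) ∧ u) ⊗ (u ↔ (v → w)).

u ∧ w = min(0.67, 0.78) = 0.67
(u ∧ w) → u = min(1, 1 − 0.67 + 0.67) = min(1, 1.00) = 1.00
((u ∧ w) → u) ∧ u = min(1.00, 0.67) = 0.67
v → w = min(1, 1 − 0.51 + 0.78) = min(1, 1.27) = 1.00
u ↔ (v → w) = 1 − |0.67 − 1.00| = 1 − 0.33 = 0.67
(((u ∧ w) → u) ∧ u) ⊗ (u ↔ (v → w)) = max(0, 0.67 + 0.67 − 1) = max(0, 0.34) = 0.34

0.34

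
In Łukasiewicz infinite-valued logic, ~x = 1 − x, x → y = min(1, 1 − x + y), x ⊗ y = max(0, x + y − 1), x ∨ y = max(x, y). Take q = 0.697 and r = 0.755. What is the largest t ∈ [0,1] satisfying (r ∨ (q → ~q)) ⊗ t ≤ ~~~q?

~q = 1 − 0.697 = 0.303
q → ~q = min(1, 1 − 0.697 + 0.303) = min(1, 0.606) = 0.606
r ∨ (q → ~q) = max(0.755, 0.606) = 0.755
So the left factor is r ∨ (q → ~q) = 0.755.
~~q = 1 − 0.303 = 0.697
~~~q = 1 − 0.697 = 0.303
So the right-hand bound is ~~~q = 0.303.
The residuum of the Łukasiewicz t-norm gives the supremum: min(1, 1 − 0.755 + 0.303).
1 − 0.755 + 0.303 = 0.548, so t = min(1, 0.548) = 0.548.
Check: 0.755 ⊗ 0.548 = max(0, 0.303) = 0.303 ≤ 0.303.

0.548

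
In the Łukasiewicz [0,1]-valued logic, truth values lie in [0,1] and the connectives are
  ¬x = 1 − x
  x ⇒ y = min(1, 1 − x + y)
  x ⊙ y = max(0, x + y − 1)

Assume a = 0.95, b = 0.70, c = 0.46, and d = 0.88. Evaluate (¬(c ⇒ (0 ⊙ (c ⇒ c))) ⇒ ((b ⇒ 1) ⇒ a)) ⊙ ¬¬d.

c ⇒ c = min(1, 1 − 0.46 + 0.46) = min(1, 1.00) = 1.00
0 ⊙ (c ⇒ c) = max(0, 0.00 + 1.00 − 1) = max(0, 0.00) = 0.00
c ⇒ (0 ⊙ (c ⇒ c)) = min(1, 1 − 0.46 + 0.00) = min(1, 0.54) = 0.54
¬(c ⇒ (0 ⊙ (c ⇒ c))) = 1 − 0.54 = 0.46
b ⇒ 1 = min(1, 1 − 0.70 + 1.00) = min(1, 1.30) = 1.00
(b ⇒ 1) ⇒ a = min(1, 1 − 1.00 + 0.95) = min(1, 0.95) = 0.95
¬(c ⇒ (0 ⊙ (c ⇒ c))) ⇒ ((b ⇒ 1) ⇒ a) = min(1, 1 − 0.46 + 0.95) = min(1, 1.49) = 1.00
¬d = 1 − 0.88 = 0.12
¬¬d = 1 − 0.12 = 0.88
(¬(c ⇒ (0 ⊙ (c ⇒ c))) ⇒ ((b ⇒ 1) ⇒ a)) ⊙ ¬¬d = max(0, 1.00 + 0.88 − 1) = max(0, 0.88) = 0.88

0.88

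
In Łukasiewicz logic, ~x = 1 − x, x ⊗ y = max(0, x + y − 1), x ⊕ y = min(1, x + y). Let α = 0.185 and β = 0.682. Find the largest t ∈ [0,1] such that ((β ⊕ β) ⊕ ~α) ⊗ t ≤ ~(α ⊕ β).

0.133

β ⊕ β = min(1, 0.682 + 0.682) = min(1, 1.364) = 1.000
~α = 1 − 0.185 = 0.815
(β ⊕ β) ⊕ ~α = min(1, 1.000 + 0.815) = min(1, 1.815) = 1.000
So the left factor is (β ⊕ β) ⊕ ~α = 1.000.
α ⊕ β = min(1, 0.185 + 0.682) = min(1, 0.867) = 0.867
~(α ⊕ β) = 1 − 0.867 = 0.133
So the right-hand bound is ~(α ⊕ β) = 0.133.
The residuum of the Łukasiewicz t-norm gives the supremum: min(1, 1 − 1.000 + 0.133).
1 − 1.000 + 0.133 = 0.133, so t = min(1, 0.133) = 0.133.
Check: 1.000 ⊗ 0.133 = max(0, 0.133) = 0.133 ≤ 0.133.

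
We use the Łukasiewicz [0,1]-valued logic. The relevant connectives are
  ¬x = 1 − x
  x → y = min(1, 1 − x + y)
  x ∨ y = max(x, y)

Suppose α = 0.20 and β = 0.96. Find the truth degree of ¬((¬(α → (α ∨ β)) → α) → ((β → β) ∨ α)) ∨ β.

0.96

α ∨ β = max(0.20, 0.96) = 0.96
α → (α ∨ β) = min(1, 1 − 0.20 + 0.96) = min(1, 1.76) = 1.00
¬(α → (α ∨ β)) = 1 − 1.00 = 0.00
¬(α → (α ∨ β)) → α = min(1, 1 − 0.00 + 0.20) = min(1, 1.20) = 1.00
β → β = min(1, 1 − 0.96 + 0.96) = min(1, 1.00) = 1.00
(β → β) ∨ α = max(1.00, 0.20) = 1.00
(¬(α → (α ∨ β)) → α) → ((β → β) ∨ α) = min(1, 1 − 1.00 + 1.00) = min(1, 1.00) = 1.00
¬((¬(α → (α ∨ β)) → α) → ((β → β) ∨ α)) = 1 − 1.00 = 0.00
¬((¬(α → (α ∨ β)) → α) → ((β → β) ∨ α)) ∨ β = max(0.00, 0.96) = 0.96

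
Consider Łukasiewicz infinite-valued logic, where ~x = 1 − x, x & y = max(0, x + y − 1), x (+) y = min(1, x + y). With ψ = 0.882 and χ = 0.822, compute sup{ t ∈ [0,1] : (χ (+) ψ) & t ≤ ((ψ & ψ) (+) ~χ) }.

χ (+) ψ = min(1, 0.822 + 0.882) = min(1, 1.704) = 1.000
So the left factor is χ (+) ψ = 1.000.
ψ & ψ = max(0, 0.882 + 0.882 − 1) = max(0, 0.764) = 0.764
~χ = 1 − 0.822 = 0.178
(ψ & ψ) (+) ~χ = min(1, 0.764 + 0.178) = min(1, 0.942) = 0.942
So the right-hand bound is (ψ & ψ) (+) ~χ = 0.942.
The residuum of the Łukasiewicz t-norm gives the supremum: min(1, 1 − 1.000 + 0.942).
1 − 1.000 + 0.942 = 0.942, so t = min(1, 0.942) = 0.942.
Check: 1.000 & 0.942 = max(0, 0.942) = 0.942 ≤ 0.942.

0.942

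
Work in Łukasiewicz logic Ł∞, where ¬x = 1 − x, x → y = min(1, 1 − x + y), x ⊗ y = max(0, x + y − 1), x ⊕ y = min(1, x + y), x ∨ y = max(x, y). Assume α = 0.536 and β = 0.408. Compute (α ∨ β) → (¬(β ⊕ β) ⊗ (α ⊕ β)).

α ∨ β = max(0.536, 0.408) = 0.536
β ⊕ β = min(1, 0.408 + 0.408) = min(1, 0.816) = 0.816
¬(β ⊕ β) = 1 − 0.816 = 0.184
α ⊕ β = min(1, 0.536 + 0.408) = min(1, 0.944) = 0.944
¬(β ⊕ β) ⊗ (α ⊕ β) = max(0, 0.184 + 0.944 − 1) = max(0, 0.128) = 0.128
(α ∨ β) → (¬(β ⊕ β) ⊗ (α ⊕ β)) = min(1, 1 − 0.536 + 0.128) = min(1, 0.592) = 0.592

0.592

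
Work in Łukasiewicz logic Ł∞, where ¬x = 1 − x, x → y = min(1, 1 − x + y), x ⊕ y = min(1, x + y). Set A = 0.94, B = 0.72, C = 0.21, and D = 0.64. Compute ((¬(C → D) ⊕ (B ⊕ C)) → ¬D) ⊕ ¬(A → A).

C → D = min(1, 1 − 0.21 + 0.64) = min(1, 1.43) = 1.00
¬(C → D) = 1 − 1.00 = 0.00
B ⊕ C = min(1, 0.72 + 0.21) = min(1, 0.93) = 0.93
¬(C → D) ⊕ (B ⊕ C) = min(1, 0.00 + 0.93) = min(1, 0.93) = 0.93
¬D = 1 − 0.64 = 0.36
(¬(C → D) ⊕ (B ⊕ C)) → ¬D = min(1, 1 − 0.93 + 0.36) = min(1, 0.43) = 0.43
A → A = min(1, 1 − 0.94 + 0.94) = min(1, 1.00) = 1.00
¬(A → A) = 1 − 1.00 = 0.00
((¬(C → D) ⊕ (B ⊕ C)) → ¬D) ⊕ ¬(A → A) = min(1, 0.43 + 0.00) = min(1, 0.43) = 0.43

0.43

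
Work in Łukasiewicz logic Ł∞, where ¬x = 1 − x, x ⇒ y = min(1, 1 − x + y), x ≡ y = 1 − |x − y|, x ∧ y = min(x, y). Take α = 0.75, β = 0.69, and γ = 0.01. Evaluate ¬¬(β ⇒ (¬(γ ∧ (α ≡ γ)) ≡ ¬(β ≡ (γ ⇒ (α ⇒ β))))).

0.63

α ≡ γ = 1 − |0.75 − 0.01| = 1 − 0.74 = 0.26
γ ∧ (α ≡ γ) = min(0.01, 0.26) = 0.01
¬(γ ∧ (α ≡ γ)) = 1 − 0.01 = 0.99
α ⇒ β = min(1, 1 − 0.75 + 0.69) = min(1, 0.94) = 0.94
γ ⇒ (α ⇒ β) = min(1, 1 − 0.01 + 0.94) = min(1, 1.93) = 1.00
β ≡ (γ ⇒ (α ⇒ β)) = 1 − |0.69 − 1.00| = 1 − 0.31 = 0.69
¬(β ≡ (γ ⇒ (α ⇒ β))) = 1 − 0.69 = 0.31
¬(γ ∧ (α ≡ γ)) ≡ ¬(β ≡ (γ ⇒ (α ⇒ β))) = 1 − |0.99 − 0.31| = 1 − 0.68 = 0.32
β ⇒ (¬(γ ∧ (α ≡ γ)) ≡ ¬(β ≡ (γ ⇒ (α ⇒ β)))) = min(1, 1 − 0.69 + 0.32) = min(1, 0.63) = 0.63
¬(β ⇒ (¬(γ ∧ (α ≡ γ)) ≡ ¬(β ≡ (γ ⇒ (α ⇒ β))))) = 1 − 0.63 = 0.37
¬¬(β ⇒ (¬(γ ∧ (α ≡ γ)) ≡ ¬(β ≡ (γ ⇒ (α ⇒ β))))) = 1 − 0.37 = 0.63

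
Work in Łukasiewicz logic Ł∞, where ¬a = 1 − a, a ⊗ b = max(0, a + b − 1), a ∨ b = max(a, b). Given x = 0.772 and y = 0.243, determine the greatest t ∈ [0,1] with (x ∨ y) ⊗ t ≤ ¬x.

x ∨ y = max(0.772, 0.243) = 0.772
So the left factor is x ∨ y = 0.772.
¬x = 1 − 0.772 = 0.228
So the right-hand bound is ¬x = 0.228.
The residuum of the Łukasiewicz t-norm gives the supremum: min(1, 1 − 0.772 + 0.228).
1 − 0.772 + 0.228 = 0.456, so t = min(1, 0.456) = 0.456.
Check: 0.772 ⊗ 0.456 = max(0, 0.228) = 0.228 ≤ 0.228.

0.456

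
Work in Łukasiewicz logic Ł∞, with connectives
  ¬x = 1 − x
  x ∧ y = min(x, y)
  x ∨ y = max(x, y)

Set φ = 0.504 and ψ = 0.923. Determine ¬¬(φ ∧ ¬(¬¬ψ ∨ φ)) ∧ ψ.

0.077

¬ψ = 1 − 0.923 = 0.077
¬¬ψ = 1 − 0.077 = 0.923
¬¬ψ ∨ φ = max(0.923, 0.504) = 0.923
¬(¬¬ψ ∨ φ) = 1 − 0.923 = 0.077
φ ∧ ¬(¬¬ψ ∨ φ) = min(0.504, 0.077) = 0.077
¬(φ ∧ ¬(¬¬ψ ∨ φ)) = 1 − 0.077 = 0.923
¬¬(φ ∧ ¬(¬¬ψ ∨ φ)) = 1 − 0.923 = 0.077
¬¬(φ ∧ ¬(¬¬ψ ∨ φ)) ∧ ψ = min(0.077, 0.923) = 0.077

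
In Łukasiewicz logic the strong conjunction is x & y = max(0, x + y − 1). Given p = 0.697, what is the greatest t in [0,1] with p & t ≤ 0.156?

0.459

The residuum of the Łukasiewicz t-norm gives the supremum: min(1, 1 − 0.697 + 0.156).
1 − 0.697 + 0.156 = 0.459, so t = min(1, 0.459) = 0.459.
Check: 0.697 & 0.459 = max(0, 0.156) = 0.156 ≤ 0.156.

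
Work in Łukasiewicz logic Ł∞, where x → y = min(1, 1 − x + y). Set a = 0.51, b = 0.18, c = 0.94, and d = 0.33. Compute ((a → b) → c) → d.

0.33

a → b = min(1, 1 − 0.51 + 0.18) = min(1, 0.67) = 0.67
(a → b) → c = min(1, 1 − 0.67 + 0.94) = min(1, 1.27) = 1.00
((a → b) → c) → d = min(1, 1 − 1.00 + 0.33) = min(1, 0.33) = 0.33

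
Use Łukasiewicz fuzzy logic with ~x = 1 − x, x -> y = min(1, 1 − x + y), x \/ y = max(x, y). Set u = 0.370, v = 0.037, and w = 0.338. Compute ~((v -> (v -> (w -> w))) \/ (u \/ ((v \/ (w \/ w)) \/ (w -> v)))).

0.000

w -> w = min(1, 1 − 0.338 + 0.338) = min(1, 1.000) = 1.000
v -> (w -> w) = min(1, 1 − 0.037 + 1.000) = min(1, 1.963) = 1.000
v -> (v -> (w -> w)) = min(1, 1 − 0.037 + 1.000) = min(1, 1.963) = 1.000
w \/ w = max(0.338, 0.338) = 0.338
v \/ (w \/ w) = max(0.037, 0.338) = 0.338
w -> v = min(1, 1 − 0.338 + 0.037) = min(1, 0.699) = 0.699
(v \/ (w \/ w)) \/ (w -> v) = max(0.338, 0.699) = 0.699
u \/ ((v \/ (w \/ w)) \/ (w -> v)) = max(0.370, 0.699) = 0.699
(v -> (v -> (w -> w))) \/ (u \/ ((v \/ (w \/ w)) \/ (w -> v))) = max(1.000, 0.699) = 1.000
~((v -> (v -> (w -> w))) \/ (u \/ ((v \/ (w \/ w)) \/ (w -> v)))) = 1 − 1.000 = 0.000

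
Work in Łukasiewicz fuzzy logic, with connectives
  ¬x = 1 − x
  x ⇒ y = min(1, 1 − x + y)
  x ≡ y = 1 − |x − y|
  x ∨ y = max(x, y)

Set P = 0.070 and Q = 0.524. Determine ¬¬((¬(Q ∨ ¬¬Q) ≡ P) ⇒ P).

0.476

¬Q = 1 − 0.524 = 0.476
¬¬Q = 1 − 0.476 = 0.524
Q ∨ ¬¬Q = max(0.524, 0.524) = 0.524
¬(Q ∨ ¬¬Q) = 1 − 0.524 = 0.476
¬(Q ∨ ¬¬Q) ≡ P = 1 − |0.476 − 0.070| = 1 − 0.406 = 0.594
(¬(Q ∨ ¬¬Q) ≡ P) ⇒ P = min(1, 1 − 0.594 + 0.070) = min(1, 0.476) = 0.476
¬((¬(Q ∨ ¬¬Q) ≡ P) ⇒ P) = 1 − 0.476 = 0.524
¬¬((¬(Q ∨ ¬¬Q) ≡ P) ⇒ P) = 1 − 0.524 = 0.476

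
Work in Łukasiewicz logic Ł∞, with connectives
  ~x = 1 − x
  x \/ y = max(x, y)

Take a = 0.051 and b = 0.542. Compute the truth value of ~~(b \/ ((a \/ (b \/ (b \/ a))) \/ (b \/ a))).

0.542

b \/ a = max(0.542, 0.051) = 0.542
b \/ (b \/ a) = max(0.542, 0.542) = 0.542
a \/ (b \/ (b \/ a)) = max(0.051, 0.542) = 0.542
(a \/ (b \/ (b \/ a))) \/ (b \/ a) = max(0.542, 0.542) = 0.542
b \/ ((a \/ (b \/ (b \/ a))) \/ (b \/ a)) = max(0.542, 0.542) = 0.542
~(b \/ ((a \/ (b \/ (b \/ a))) \/ (b \/ a))) = 1 − 0.542 = 0.458
~~(b \/ ((a \/ (b \/ (b \/ a))) \/ (b \/ a))) = 1 − 0.458 = 0.542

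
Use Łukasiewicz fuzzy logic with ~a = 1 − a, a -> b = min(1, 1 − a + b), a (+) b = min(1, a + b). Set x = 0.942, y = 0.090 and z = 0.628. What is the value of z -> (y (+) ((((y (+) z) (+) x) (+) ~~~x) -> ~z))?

y (+) z = min(1, 0.090 + 0.628) = min(1, 0.718) = 0.718
(y (+) z) (+) x = min(1, 0.718 + 0.942) = min(1, 1.660) = 1.000
~x = 1 − 0.942 = 0.058
~~x = 1 − 0.058 = 0.942
~~~x = 1 − 0.942 = 0.058
((y (+) z) (+) x) (+) ~~~x = min(1, 1.000 + 0.058) = min(1, 1.058) = 1.000
~z = 1 − 0.628 = 0.372
(((y (+) z) (+) x) (+) ~~~x) -> ~z = min(1, 1 − 1.000 + 0.372) = min(1, 0.372) = 0.372
y (+) ((((y (+) z) (+) x) (+) ~~~x) -> ~z) = min(1, 0.090 + 0.372) = min(1, 0.462) = 0.462
z -> (y (+) ((((y (+) z) (+) x) (+) ~~~x) -> ~z)) = min(1, 1 − 0.628 + 0.462) = min(1, 0.834) = 0.834

0.834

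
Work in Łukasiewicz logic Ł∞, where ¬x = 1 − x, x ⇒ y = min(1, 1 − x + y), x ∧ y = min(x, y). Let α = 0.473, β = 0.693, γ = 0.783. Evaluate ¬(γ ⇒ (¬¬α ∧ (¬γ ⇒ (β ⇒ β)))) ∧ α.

0.310

¬α = 1 − 0.473 = 0.527
¬¬α = 1 − 0.527 = 0.473
¬γ = 1 − 0.783 = 0.217
β ⇒ β = min(1, 1 − 0.693 + 0.693) = min(1, 1.000) = 1.000
¬γ ⇒ (β ⇒ β) = min(1, 1 − 0.217 + 1.000) = min(1, 1.783) = 1.000
¬¬α ∧ (¬γ ⇒ (β ⇒ β)) = min(0.473, 1.000) = 0.473
γ ⇒ (¬¬α ∧ (¬γ ⇒ (β ⇒ β))) = min(1, 1 − 0.783 + 0.473) = min(1, 0.690) = 0.690
¬(γ ⇒ (¬¬α ∧ (¬γ ⇒ (β ⇒ β)))) = 1 − 0.690 = 0.310
¬(γ ⇒ (¬¬α ∧ (¬γ ⇒ (β ⇒ β)))) ∧ α = min(0.310, 0.473) = 0.310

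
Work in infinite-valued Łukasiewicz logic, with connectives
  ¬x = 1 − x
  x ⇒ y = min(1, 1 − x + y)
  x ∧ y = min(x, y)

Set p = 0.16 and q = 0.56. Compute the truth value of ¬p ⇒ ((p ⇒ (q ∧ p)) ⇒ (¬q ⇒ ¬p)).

¬p = 1 − 0.16 = 0.84
q ∧ p = min(0.56, 0.16) = 0.16
p ⇒ (q ∧ p) = min(1, 1 − 0.16 + 0.16) = min(1, 1.00) = 1.00
¬q = 1 − 0.56 = 0.44
¬q ⇒ ¬p = min(1, 1 − 0.44 + 0.84) = min(1, 1.40) = 1.00
(p ⇒ (q ∧ p)) ⇒ (¬q ⇒ ¬p) = min(1, 1 − 1.00 + 1.00) = min(1, 1.00) = 1.00
¬p ⇒ ((p ⇒ (q ∧ p)) ⇒ (¬q ⇒ ¬p)) = min(1, 1 − 0.84 + 1.00) = min(1, 1.16) = 1.00

1.00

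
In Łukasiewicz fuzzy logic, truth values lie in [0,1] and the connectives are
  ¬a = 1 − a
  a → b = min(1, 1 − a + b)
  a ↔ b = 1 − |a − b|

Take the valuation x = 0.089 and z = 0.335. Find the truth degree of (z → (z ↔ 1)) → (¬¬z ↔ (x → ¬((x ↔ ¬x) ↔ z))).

z ↔ 1 = 1 − |0.335 − 1.000| = 1 − 0.665 = 0.335
z → (z ↔ 1) = min(1, 1 − 0.335 + 0.335) = min(1, 1.000) = 1.000
¬z = 1 − 0.335 = 0.665
¬¬z = 1 − 0.665 = 0.335
¬x = 1 − 0.089 = 0.911
x ↔ ¬x = 1 − |0.089 − 0.911| = 1 − 0.822 = 0.178
(x ↔ ¬x) ↔ z = 1 − |0.178 − 0.335| = 1 − 0.157 = 0.843
¬((x ↔ ¬x) ↔ z) = 1 − 0.843 = 0.157
x → ¬((x ↔ ¬x) ↔ z) = min(1, 1 − 0.089 + 0.157) = min(1, 1.068) = 1.000
¬¬z ↔ (x → ¬((x ↔ ¬x) ↔ z)) = 1 − |0.335 − 1.000| = 1 − 0.665 = 0.335
(z → (z ↔ 1)) → (¬¬z ↔ (x → ¬((x ↔ ¬x) ↔ z))) = min(1, 1 − 1.000 + 0.335) = min(1, 0.335) = 0.335

0.335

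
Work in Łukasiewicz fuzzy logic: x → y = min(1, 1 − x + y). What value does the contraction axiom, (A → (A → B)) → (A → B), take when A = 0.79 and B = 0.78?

0.99

A → B = min(1, 1 − 0.79 + 0.78) = min(1, 0.99) = 0.99
A → (A → B) = min(1, 1 − 0.79 + 0.99) = min(1, 1.20) = 1.00
(A → (A → B)) → (A → B) = min(1, 1 − 1.00 + 0.99) = min(1, 0.99) = 0.99
(The value 0.99 < 1 shows this instance is not satisfied; fails in Ł∞ (the t-norm is not idempotent).)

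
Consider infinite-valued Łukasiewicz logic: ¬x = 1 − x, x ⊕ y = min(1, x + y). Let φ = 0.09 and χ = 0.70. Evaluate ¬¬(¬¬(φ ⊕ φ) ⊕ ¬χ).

φ ⊕ φ = min(1, 0.09 + 0.09) = min(1, 0.18) = 0.18
¬(φ ⊕ φ) = 1 − 0.18 = 0.82
¬¬(φ ⊕ φ) = 1 − 0.82 = 0.18
¬χ = 1 − 0.70 = 0.30
¬¬(φ ⊕ φ) ⊕ ¬χ = min(1, 0.18 + 0.30) = min(1, 0.48) = 0.48
¬(¬¬(φ ⊕ φ) ⊕ ¬χ) = 1 − 0.48 = 0.52
¬¬(¬¬(φ ⊕ φ) ⊕ ¬χ) = 1 − 0.52 = 0.48

0.48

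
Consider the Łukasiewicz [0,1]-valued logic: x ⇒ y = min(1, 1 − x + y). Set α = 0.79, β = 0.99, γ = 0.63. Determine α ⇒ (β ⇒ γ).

0.85

β ⇒ γ = min(1, 1 − 0.99 + 0.63) = min(1, 0.64) = 0.64
α ⇒ (β ⇒ γ) = min(1, 1 − 0.79 + 0.64) = min(1, 0.85) = 0.85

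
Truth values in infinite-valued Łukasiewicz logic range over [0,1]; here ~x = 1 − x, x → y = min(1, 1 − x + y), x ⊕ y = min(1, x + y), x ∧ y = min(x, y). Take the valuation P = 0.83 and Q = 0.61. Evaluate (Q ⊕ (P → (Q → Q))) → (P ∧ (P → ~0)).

0.83

Q → Q = min(1, 1 − 0.61 + 0.61) = min(1, 1.00) = 1.00
P → (Q → Q) = min(1, 1 − 0.83 + 1.00) = min(1, 1.17) = 1.00
Q ⊕ (P → (Q → Q)) = min(1, 0.61 + 1.00) = min(1, 1.61) = 1.00
~0 = 1 − 0.00 = 1.00
P → ~0 = min(1, 1 − 0.83 + 1.00) = min(1, 1.17) = 1.00
P ∧ (P → ~0) = min(0.83, 1.00) = 0.83
(Q ⊕ (P → (Q → Q))) → (P ∧ (P → ~0)) = min(1, 1 − 1.00 + 0.83) = min(1, 0.83) = 0.83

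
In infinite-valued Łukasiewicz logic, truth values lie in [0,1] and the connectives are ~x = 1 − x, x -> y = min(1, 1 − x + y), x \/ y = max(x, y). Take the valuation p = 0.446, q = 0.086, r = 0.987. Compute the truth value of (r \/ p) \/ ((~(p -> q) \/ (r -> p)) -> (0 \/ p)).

r \/ p = max(0.987, 0.446) = 0.987
p -> q = min(1, 1 − 0.446 + 0.086) = min(1, 0.640) = 0.640
~(p -> q) = 1 − 0.640 = 0.360
r -> p = min(1, 1 − 0.987 + 0.446) = min(1, 0.459) = 0.459
~(p -> q) \/ (r -> p) = max(0.360, 0.459) = 0.459
0 \/ p = max(0.000, 0.446) = 0.446
(~(p -> q) \/ (r -> p)) -> (0 \/ p) = min(1, 1 − 0.459 + 0.446) = min(1, 0.987) = 0.987
(r \/ p) \/ ((~(p -> q) \/ (r -> p)) -> (0 \/ p)) = max(0.987, 0.987) = 0.987

0.987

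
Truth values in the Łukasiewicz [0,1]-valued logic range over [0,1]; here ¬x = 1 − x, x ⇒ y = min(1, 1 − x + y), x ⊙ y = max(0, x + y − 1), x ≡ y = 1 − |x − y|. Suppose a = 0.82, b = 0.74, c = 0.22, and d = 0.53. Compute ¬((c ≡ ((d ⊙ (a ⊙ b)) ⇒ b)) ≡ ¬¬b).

a ⊙ b = max(0, 0.82 + 0.74 − 1) = max(0, 0.56) = 0.56
d ⊙ (a ⊙ b) = max(0, 0.53 + 0.56 − 1) = max(0, 0.09) = 0.09
(d ⊙ (a ⊙ b)) ⇒ b = min(1, 1 − 0.09 + 0.74) = min(1, 1.65) = 1.00
c ≡ ((d ⊙ (a ⊙ b)) ⇒ b) = 1 − |0.22 − 1.00| = 1 − 0.78 = 0.22
¬b = 1 − 0.74 = 0.26
¬¬b = 1 − 0.26 = 0.74
(c ≡ ((d ⊙ (a ⊙ b)) ⇒ b)) ≡ ¬¬b = 1 − |0.22 − 0.74| = 1 − 0.52 = 0.48
¬((c ≡ ((d ⊙ (a ⊙ b)) ⇒ b)) ≡ ¬¬b) = 1 − 0.48 = 0.52

0.52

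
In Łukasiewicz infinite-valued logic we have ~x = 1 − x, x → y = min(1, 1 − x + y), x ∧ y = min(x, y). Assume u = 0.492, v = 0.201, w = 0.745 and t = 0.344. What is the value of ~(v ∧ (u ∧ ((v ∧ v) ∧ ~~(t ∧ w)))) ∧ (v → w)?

v ∧ v = min(0.201, 0.201) = 0.201
t ∧ w = min(0.344, 0.745) = 0.344
~(t ∧ w) = 1 − 0.344 = 0.656
~~(t ∧ w) = 1 − 0.656 = 0.344
(v ∧ v) ∧ ~~(t ∧ w) = min(0.201, 0.344) = 0.201
u ∧ ((v ∧ v) ∧ ~~(t ∧ w)) = min(0.492, 0.201) = 0.201
v ∧ (u ∧ ((v ∧ v) ∧ ~~(t ∧ w))) = min(0.201, 0.201) = 0.201
~(v ∧ (u ∧ ((v ∧ v) ∧ ~~(t ∧ w)))) = 1 − 0.201 = 0.799
v → w = min(1, 1 − 0.201 + 0.745) = min(1, 1.544) = 1.000
~(v ∧ (u ∧ ((v ∧ v) ∧ ~~(t ∧ w)))) ∧ (v → w) = min(0.799, 1.000) = 0.799

0.799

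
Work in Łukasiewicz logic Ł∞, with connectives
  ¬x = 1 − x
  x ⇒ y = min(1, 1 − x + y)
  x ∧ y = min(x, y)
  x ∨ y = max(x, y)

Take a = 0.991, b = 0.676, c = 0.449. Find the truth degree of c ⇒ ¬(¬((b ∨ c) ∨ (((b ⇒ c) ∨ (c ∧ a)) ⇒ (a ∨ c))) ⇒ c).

b ∨ c = max(0.676, 0.449) = 0.676
b ⇒ c = min(1, 1 − 0.676 + 0.449) = min(1, 0.773) = 0.773
c ∧ a = min(0.449, 0.991) = 0.449
(b ⇒ c) ∨ (c ∧ a) = max(0.773, 0.449) = 0.773
a ∨ c = max(0.991, 0.449) = 0.991
((b ⇒ c) ∨ (c ∧ a)) ⇒ (a ∨ c) = min(1, 1 − 0.773 + 0.991) = min(1, 1.218) = 1.000
(b ∨ c) ∨ (((b ⇒ c) ∨ (c ∧ a)) ⇒ (a ∨ c)) = max(0.676, 1.000) = 1.000
¬((b ∨ c) ∨ (((b ⇒ c) ∨ (c ∧ a)) ⇒ (a ∨ c))) = 1 − 1.000 = 0.000
¬((b ∨ c) ∨ (((b ⇒ c) ∨ (c ∧ a)) ⇒ (a ∨ c))) ⇒ c = min(1, 1 − 0.000 + 0.449) = min(1, 1.449) = 1.000
¬(¬((b ∨ c) ∨ (((b ⇒ c) ∨ (c ∧ a)) ⇒ (a ∨ c))) ⇒ c) = 1 − 1.000 = 0.000
c ⇒ ¬(¬((b ∨ c) ∨ (((b ⇒ c) ∨ (c ∧ a)) ⇒ (a ∨ c))) ⇒ c) = min(1, 1 − 0.449 + 0.000) = min(1, 0.551) = 0.551

0.551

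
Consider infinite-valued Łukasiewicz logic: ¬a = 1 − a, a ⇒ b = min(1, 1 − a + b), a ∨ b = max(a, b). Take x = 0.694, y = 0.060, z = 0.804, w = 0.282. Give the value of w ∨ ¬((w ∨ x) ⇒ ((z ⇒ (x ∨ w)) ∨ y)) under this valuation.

0.282

w ∨ x = max(0.282, 0.694) = 0.694
x ∨ w = max(0.694, 0.282) = 0.694
z ⇒ (x ∨ w) = min(1, 1 − 0.804 + 0.694) = min(1, 0.890) = 0.890
(z ⇒ (x ∨ w)) ∨ y = max(0.890, 0.060) = 0.890
(w ∨ x) ⇒ ((z ⇒ (x ∨ w)) ∨ y) = min(1, 1 − 0.694 + 0.890) = min(1, 1.196) = 1.000
¬((w ∨ x) ⇒ ((z ⇒ (x ∨ w)) ∨ y)) = 1 − 1.000 = 0.000
w ∨ ¬((w ∨ x) ⇒ ((z ⇒ (x ∨ w)) ∨ y)) = max(0.282, 0.000) = 0.282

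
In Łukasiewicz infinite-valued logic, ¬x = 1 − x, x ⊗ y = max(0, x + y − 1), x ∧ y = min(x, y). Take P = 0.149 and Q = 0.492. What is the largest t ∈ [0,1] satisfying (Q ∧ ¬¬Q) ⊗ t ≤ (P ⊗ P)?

0.508

¬Q = 1 − 0.492 = 0.508
¬¬Q = 1 − 0.508 = 0.492
Q ∧ ¬¬Q = min(0.492, 0.492) = 0.492
So the left factor is Q ∧ ¬¬Q = 0.492.
P ⊗ P = max(0, 0.149 + 0.149 − 1) = max(0, -0.702) = 0.000
So the right-hand bound is P ⊗ P = 0.000.
The residuum of the Łukasiewicz t-norm gives the supremum: min(1, 1 − 0.492 + 0.000).
1 − 0.492 + 0.000 = 0.508, so t = min(1, 0.508) = 0.508.
Check: 0.492 ⊗ 0.508 = max(0, 0.000) = 0.000 ≤ 0.000.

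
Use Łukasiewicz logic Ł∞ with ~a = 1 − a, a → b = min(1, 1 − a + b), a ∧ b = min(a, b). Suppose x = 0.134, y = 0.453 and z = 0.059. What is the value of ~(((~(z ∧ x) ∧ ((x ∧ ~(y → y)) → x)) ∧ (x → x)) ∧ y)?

0.547

z ∧ x = min(0.059, 0.134) = 0.059
~(z ∧ x) = 1 − 0.059 = 0.941
y → y = min(1, 1 − 0.453 + 0.453) = min(1, 1.000) = 1.000
~(y → y) = 1 − 1.000 = 0.000
x ∧ ~(y → y) = min(0.134, 0.000) = 0.000
(x ∧ ~(y → y)) → x = min(1, 1 − 0.000 + 0.134) = min(1, 1.134) = 1.000
~(z ∧ x) ∧ ((x ∧ ~(y → y)) → x) = min(0.941, 1.000) = 0.941
x → x = min(1, 1 − 0.134 + 0.134) = min(1, 1.000) = 1.000
(~(z ∧ x) ∧ ((x ∧ ~(y → y)) → x)) ∧ (x → x) = min(0.941, 1.000) = 0.941
((~(z ∧ x) ∧ ((x ∧ ~(y → y)) → x)) ∧ (x → x)) ∧ y = min(0.941, 0.453) = 0.453
~(((~(z ∧ x) ∧ ((x ∧ ~(y → y)) → x)) ∧ (x → x)) ∧ y) = 1 − 0.453 = 0.547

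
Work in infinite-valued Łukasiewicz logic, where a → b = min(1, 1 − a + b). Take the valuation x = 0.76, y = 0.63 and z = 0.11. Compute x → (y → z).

0.72

y → z = min(1, 1 − 0.63 + 0.11) = min(1, 0.48) = 0.48
x → (y → z) = min(1, 1 − 0.76 + 0.48) = min(1, 0.72) = 0.72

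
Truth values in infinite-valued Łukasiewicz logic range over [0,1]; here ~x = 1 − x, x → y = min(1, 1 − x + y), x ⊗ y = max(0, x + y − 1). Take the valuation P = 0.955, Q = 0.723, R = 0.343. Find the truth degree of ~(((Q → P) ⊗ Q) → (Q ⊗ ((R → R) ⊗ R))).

0.657

Q → P = min(1, 1 − 0.723 + 0.955) = min(1, 1.232) = 1.000
(Q → P) ⊗ Q = max(0, 1.000 + 0.723 − 1) = max(0, 0.723) = 0.723
R → R = min(1, 1 − 0.343 + 0.343) = min(1, 1.000) = 1.000
(R → R) ⊗ R = max(0, 1.000 + 0.343 − 1) = max(0, 0.343) = 0.343
Q ⊗ ((R → R) ⊗ R) = max(0, 0.723 + 0.343 − 1) = max(0, 0.066) = 0.066
((Q → P) ⊗ Q) → (Q ⊗ ((R → R) ⊗ R)) = min(1, 1 − 0.723 + 0.066) = min(1, 0.343) = 0.343
~(((Q → P) ⊗ Q) → (Q ⊗ ((R → R) ⊗ R))) = 1 − 0.343 = 0.657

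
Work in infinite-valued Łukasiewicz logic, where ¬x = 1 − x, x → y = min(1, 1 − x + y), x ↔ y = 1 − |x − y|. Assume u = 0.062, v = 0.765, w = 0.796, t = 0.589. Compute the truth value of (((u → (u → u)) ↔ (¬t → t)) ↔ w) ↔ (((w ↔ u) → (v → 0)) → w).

0.969

u → u = min(1, 1 − 0.062 + 0.062) = min(1, 1.000) = 1.000
u → (u → u) = min(1, 1 − 0.062 + 1.000) = min(1, 1.938) = 1.000
¬t = 1 − 0.589 = 0.411
¬t → t = min(1, 1 − 0.411 + 0.589) = min(1, 1.178) = 1.000
(u → (u → u)) ↔ (¬t → t) = 1 − |1.000 − 1.000| = 1 − 0.000 = 1.000
((u → (u → u)) ↔ (¬t → t)) ↔ w = 1 − |1.000 − 0.796| = 1 − 0.204 = 0.796
w ↔ u = 1 − |0.796 − 0.062| = 1 − 0.734 = 0.266
v → 0 = min(1, 1 − 0.765 + 0.000) = min(1, 0.235) = 0.235
(w ↔ u) → (v → 0) = min(1, 1 − 0.266 + 0.235) = min(1, 0.969) = 0.969
((w ↔ u) → (v → 0)) → w = min(1, 1 − 0.969 + 0.796) = min(1, 0.827) = 0.827
(((u → (u → u)) ↔ (¬t → t)) ↔ w) ↔ (((w ↔ u) → (v → 0)) → w) = 1 − |0.796 − 0.827| = 1 − 0.031 = 0.969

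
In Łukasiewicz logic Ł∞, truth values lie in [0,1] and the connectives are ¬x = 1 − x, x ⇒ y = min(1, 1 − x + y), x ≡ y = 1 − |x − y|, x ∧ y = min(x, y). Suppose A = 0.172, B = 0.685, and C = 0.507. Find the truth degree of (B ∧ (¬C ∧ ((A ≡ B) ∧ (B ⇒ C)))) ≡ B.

¬C = 1 − 0.507 = 0.493
A ≡ B = 1 − |0.172 − 0.685| = 1 − 0.513 = 0.487
B ⇒ C = min(1, 1 − 0.685 + 0.507) = min(1, 0.822) = 0.822
(A ≡ B) ∧ (B ⇒ C) = min(0.487, 0.822) = 0.487
¬C ∧ ((A ≡ B) ∧ (B ⇒ C)) = min(0.493, 0.487) = 0.487
B ∧ (¬C ∧ ((A ≡ B) ∧ (B ⇒ C))) = min(0.685, 0.487) = 0.487
(B ∧ (¬C ∧ ((A ≡ B) ∧ (B ⇒ C)))) ≡ B = 1 − |0.487 − 0.685| = 1 − 0.198 = 0.802

0.802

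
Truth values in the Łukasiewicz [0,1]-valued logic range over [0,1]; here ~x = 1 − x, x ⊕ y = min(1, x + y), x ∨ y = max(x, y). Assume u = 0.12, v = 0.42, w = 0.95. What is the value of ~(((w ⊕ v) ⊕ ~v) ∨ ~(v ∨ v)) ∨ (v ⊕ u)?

w ⊕ v = min(1, 0.95 + 0.42) = min(1, 1.37) = 1.00
~v = 1 − 0.42 = 0.58
(w ⊕ v) ⊕ ~v = min(1, 1.00 + 0.58) = min(1, 1.58) = 1.00
v ∨ v = max(0.42, 0.42) = 0.42
~(v ∨ v) = 1 − 0.42 = 0.58
((w ⊕ v) ⊕ ~v) ∨ ~(v ∨ v) = max(1.00, 0.58) = 1.00
~(((w ⊕ v) ⊕ ~v) ∨ ~(v ∨ v)) = 1 − 1.00 = 0.00
v ⊕ u = min(1, 0.42 + 0.12) = min(1, 0.54) = 0.54
~(((w ⊕ v) ⊕ ~v) ∨ ~(v ∨ v)) ∨ (v ⊕ u) = max(0.00, 0.54) = 0.54

0.54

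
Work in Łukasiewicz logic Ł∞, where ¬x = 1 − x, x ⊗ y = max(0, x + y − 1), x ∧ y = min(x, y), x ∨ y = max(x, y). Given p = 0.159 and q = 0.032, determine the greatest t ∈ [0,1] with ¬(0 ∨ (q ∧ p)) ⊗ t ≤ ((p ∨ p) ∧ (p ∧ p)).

0.191

q ∧ p = min(0.032, 0.159) = 0.032
0 ∨ (q ∧ p) = max(0.000, 0.032) = 0.032
¬(0 ∨ (q ∧ p)) = 1 − 0.032 = 0.968
So the left factor is ¬(0 ∨ (q ∧ p)) = 0.968.
p ∨ p = max(0.159, 0.159) = 0.159
p ∧ p = min(0.159, 0.159) = 0.159
(p ∨ p) ∧ (p ∧ p) = min(0.159, 0.159) = 0.159
So the right-hand bound is (p ∨ p) ∧ (p ∧ p) = 0.159.
The residuum of the Łukasiewicz t-norm gives the supremum: min(1, 1 − 0.968 + 0.159).
1 − 0.968 + 0.159 = 0.191, so t = min(1, 0.191) = 0.191.
Check: 0.968 ⊗ 0.191 = max(0, 0.159) = 0.159 ≤ 0.159.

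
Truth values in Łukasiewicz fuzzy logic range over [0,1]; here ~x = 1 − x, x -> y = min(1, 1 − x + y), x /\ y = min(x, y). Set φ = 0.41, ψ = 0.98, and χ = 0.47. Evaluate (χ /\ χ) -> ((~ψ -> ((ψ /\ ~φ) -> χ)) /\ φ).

0.94

χ /\ χ = min(0.47, 0.47) = 0.47
~ψ = 1 − 0.98 = 0.02
~φ = 1 − 0.41 = 0.59
ψ /\ ~φ = min(0.98, 0.59) = 0.59
(ψ /\ ~φ) -> χ = min(1, 1 − 0.59 + 0.47) = min(1, 0.88) = 0.88
~ψ -> ((ψ /\ ~φ) -> χ) = min(1, 1 − 0.02 + 0.88) = min(1, 1.86) = 1.00
(~ψ -> ((ψ /\ ~φ) -> χ)) /\ φ = min(1.00, 0.41) = 0.41
(χ /\ χ) -> ((~ψ -> ((ψ /\ ~φ) -> χ)) /\ φ) = min(1, 1 − 0.47 + 0.41) = min(1, 0.94) = 0.94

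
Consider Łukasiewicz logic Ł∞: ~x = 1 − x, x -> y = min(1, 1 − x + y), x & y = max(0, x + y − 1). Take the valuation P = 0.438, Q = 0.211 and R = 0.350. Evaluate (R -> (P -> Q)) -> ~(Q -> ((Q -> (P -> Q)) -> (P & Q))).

P -> Q = min(1, 1 − 0.438 + 0.211) = min(1, 0.773) = 0.773
R -> (P -> Q) = min(1, 1 − 0.350 + 0.773) = min(1, 1.423) = 1.000
Q -> (P -> Q) = min(1, 1 − 0.211 + 0.773) = min(1, 1.562) = 1.000
P & Q = max(0, 0.438 + 0.211 − 1) = max(0, -0.351) = 0.000
(Q -> (P -> Q)) -> (P & Q) = min(1, 1 − 1.000 + 0.000) = min(1, 0.000) = 0.000
Q -> ((Q -> (P -> Q)) -> (P & Q)) = min(1, 1 − 0.211 + 0.000) = min(1, 0.789) = 0.789
~(Q -> ((Q -> (P -> Q)) -> (P & Q))) = 1 − 0.789 = 0.211
(R -> (P -> Q)) -> ~(Q -> ((Q -> (P -> Q)) -> (P & Q))) = min(1, 1 − 1.000 + 0.211) = min(1, 0.211) = 0.211

0.211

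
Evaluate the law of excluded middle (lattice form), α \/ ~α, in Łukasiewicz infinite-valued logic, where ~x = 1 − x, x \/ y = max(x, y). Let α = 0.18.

0.82

~α = 1 − 0.18 = 0.82
α \/ ~α = max(0.18, 0.82) = 0.82
(The value 0.82 < 1 shows this instance is not satisfied; not a Ł∞-tautology — its value is max(a, 1−a).)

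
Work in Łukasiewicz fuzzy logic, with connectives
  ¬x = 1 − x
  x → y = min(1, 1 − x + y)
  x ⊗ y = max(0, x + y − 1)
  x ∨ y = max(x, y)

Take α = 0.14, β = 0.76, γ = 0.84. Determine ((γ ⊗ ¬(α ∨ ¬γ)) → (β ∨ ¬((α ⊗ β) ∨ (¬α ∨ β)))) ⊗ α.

0.14

¬γ = 1 − 0.84 = 0.16
α ∨ ¬γ = max(0.14, 0.16) = 0.16
¬(α ∨ ¬γ) = 1 − 0.16 = 0.84
γ ⊗ ¬(α ∨ ¬γ) = max(0, 0.84 + 0.84 − 1) = max(0, 0.68) = 0.68
α ⊗ β = max(0, 0.14 + 0.76 − 1) = max(0, -0.10) = 0.00
¬α = 1 − 0.14 = 0.86
¬α ∨ β = max(0.86, 0.76) = 0.86
(α ⊗ β) ∨ (¬α ∨ β) = max(0.00, 0.86) = 0.86
¬((α ⊗ β) ∨ (¬α ∨ β)) = 1 − 0.86 = 0.14
β ∨ ¬((α ⊗ β) ∨ (¬α ∨ β)) = max(0.76, 0.14) = 0.76
(γ ⊗ ¬(α ∨ ¬γ)) → (β ∨ ¬((α ⊗ β) ∨ (¬α ∨ β))) = min(1, 1 − 0.68 + 0.76) = min(1, 1.08) = 1.00
((γ ⊗ ¬(α ∨ ¬γ)) → (β ∨ ¬((α ⊗ β) ∨ (¬α ∨ β)))) ⊗ α = max(0, 1.00 + 0.14 − 1) = max(0, 0.14) = 0.14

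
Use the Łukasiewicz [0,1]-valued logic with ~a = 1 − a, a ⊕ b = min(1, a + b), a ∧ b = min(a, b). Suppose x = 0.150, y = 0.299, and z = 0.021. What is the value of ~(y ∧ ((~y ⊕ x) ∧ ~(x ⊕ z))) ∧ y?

0.299

~y = 1 − 0.299 = 0.701
~y ⊕ x = min(1, 0.701 + 0.150) = min(1, 0.851) = 0.851
x ⊕ z = min(1, 0.150 + 0.021) = min(1, 0.171) = 0.171
~(x ⊕ z) = 1 − 0.171 = 0.829
(~y ⊕ x) ∧ ~(x ⊕ z) = min(0.851, 0.829) = 0.829
y ∧ ((~y ⊕ x) ∧ ~(x ⊕ z)) = min(0.299, 0.829) = 0.299
~(y ∧ ((~y ⊕ x) ∧ ~(x ⊕ z))) = 1 − 0.299 = 0.701
~(y ∧ ((~y ⊕ x) ∧ ~(x ⊕ z))) ∧ y = min(0.701, 0.299) = 0.299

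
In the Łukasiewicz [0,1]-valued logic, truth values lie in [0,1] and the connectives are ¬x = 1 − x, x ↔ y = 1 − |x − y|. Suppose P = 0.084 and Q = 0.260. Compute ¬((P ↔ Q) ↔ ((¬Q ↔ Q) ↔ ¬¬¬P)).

P ↔ Q = 1 − |0.084 − 0.260| = 1 − 0.176 = 0.824
¬Q = 1 − 0.260 = 0.740
¬Q ↔ Q = 1 − |0.740 − 0.260| = 1 − 0.480 = 0.520
¬P = 1 − 0.084 = 0.916
¬¬P = 1 − 0.916 = 0.084
¬¬¬P = 1 − 0.084 = 0.916
(¬Q ↔ Q) ↔ ¬¬¬P = 1 − |0.520 − 0.916| = 1 − 0.396 = 0.604
(P ↔ Q) ↔ ((¬Q ↔ Q) ↔ ¬¬¬P) = 1 − |0.824 − 0.604| = 1 − 0.220 = 0.780
¬((P ↔ Q) ↔ ((¬Q ↔ Q) ↔ ¬¬¬P)) = 1 − 0.780 = 0.220

0.220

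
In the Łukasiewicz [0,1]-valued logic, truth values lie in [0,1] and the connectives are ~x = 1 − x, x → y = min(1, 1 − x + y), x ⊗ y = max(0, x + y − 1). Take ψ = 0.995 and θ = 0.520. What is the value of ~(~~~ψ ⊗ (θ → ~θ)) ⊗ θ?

0.520

~ψ = 1 − 0.995 = 0.005
~~ψ = 1 − 0.005 = 0.995
~~~ψ = 1 − 0.995 = 0.005
~θ = 1 − 0.520 = 0.480
θ → ~θ = min(1, 1 − 0.520 + 0.480) = min(1, 0.960) = 0.960
~~~ψ ⊗ (θ → ~θ) = max(0, 0.005 + 0.960 − 1) = max(0, -0.035) = 0.000
~(~~~ψ ⊗ (θ → ~θ)) = 1 − 0.000 = 1.000
~(~~~ψ ⊗ (θ → ~θ)) ⊗ θ = max(0, 1.000 + 0.520 − 1) = max(0, 0.520) = 0.520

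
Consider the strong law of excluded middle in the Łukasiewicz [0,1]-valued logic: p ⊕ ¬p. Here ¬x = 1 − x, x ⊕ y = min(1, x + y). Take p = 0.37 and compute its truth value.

1.00

¬p = 1 − 0.37 = 0.63
p ⊕ ¬p = min(1, 0.37 + 0.63) = min(1, 1.00) = 1.00
(As expected: always 1 in Ł∞ since a ⊕ (1−a) = 1.)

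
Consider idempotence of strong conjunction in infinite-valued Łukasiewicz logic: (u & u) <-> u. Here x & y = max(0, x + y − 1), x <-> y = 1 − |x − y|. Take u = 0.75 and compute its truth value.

u & u = max(0, 0.75 + 0.75 − 1) = max(0, 0.50) = 0.50
(u & u) <-> u = 1 − |0.50 − 0.75| = 1 − 0.25 = 0.75
(The value 0.75 < 1 shows this instance is not satisfied; fails in Ł∞ since a ⊗ a = max(0, 2a−1) ≠ a in general.)

0.75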